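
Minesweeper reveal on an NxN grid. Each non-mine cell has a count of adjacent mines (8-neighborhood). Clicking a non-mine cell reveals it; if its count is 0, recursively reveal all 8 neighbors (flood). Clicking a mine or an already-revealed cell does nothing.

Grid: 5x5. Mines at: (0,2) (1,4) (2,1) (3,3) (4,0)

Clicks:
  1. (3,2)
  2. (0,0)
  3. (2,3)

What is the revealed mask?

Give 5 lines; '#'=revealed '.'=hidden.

Click 1 (3,2) count=2: revealed 1 new [(3,2)] -> total=1
Click 2 (0,0) count=0: revealed 4 new [(0,0) (0,1) (1,0) (1,1)] -> total=5
Click 3 (2,3) count=2: revealed 1 new [(2,3)] -> total=6

Answer: ##...
##...
...#.
..#..
.....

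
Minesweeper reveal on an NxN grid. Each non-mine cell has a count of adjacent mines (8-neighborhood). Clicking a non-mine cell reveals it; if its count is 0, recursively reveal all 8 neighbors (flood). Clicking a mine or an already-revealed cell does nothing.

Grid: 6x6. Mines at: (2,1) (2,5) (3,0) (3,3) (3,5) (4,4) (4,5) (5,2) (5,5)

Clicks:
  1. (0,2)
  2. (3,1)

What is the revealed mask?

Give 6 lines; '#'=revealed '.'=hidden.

Click 1 (0,2) count=0: revealed 15 new [(0,0) (0,1) (0,2) (0,3) (0,4) (0,5) (1,0) (1,1) (1,2) (1,3) (1,4) (1,5) (2,2) (2,3) (2,4)] -> total=15
Click 2 (3,1) count=2: revealed 1 new [(3,1)] -> total=16

Answer: ######
######
..###.
.#....
......
......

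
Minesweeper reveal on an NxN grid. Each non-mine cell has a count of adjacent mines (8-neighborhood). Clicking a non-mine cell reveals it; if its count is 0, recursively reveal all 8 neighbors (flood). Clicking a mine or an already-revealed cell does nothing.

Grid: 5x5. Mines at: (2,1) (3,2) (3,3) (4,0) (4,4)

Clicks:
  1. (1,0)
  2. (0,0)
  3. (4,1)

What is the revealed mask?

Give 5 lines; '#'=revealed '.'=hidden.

Click 1 (1,0) count=1: revealed 1 new [(1,0)] -> total=1
Click 2 (0,0) count=0: revealed 12 new [(0,0) (0,1) (0,2) (0,3) (0,4) (1,1) (1,2) (1,3) (1,4) (2,2) (2,3) (2,4)] -> total=13
Click 3 (4,1) count=2: revealed 1 new [(4,1)] -> total=14

Answer: #####
#####
..###
.....
.#...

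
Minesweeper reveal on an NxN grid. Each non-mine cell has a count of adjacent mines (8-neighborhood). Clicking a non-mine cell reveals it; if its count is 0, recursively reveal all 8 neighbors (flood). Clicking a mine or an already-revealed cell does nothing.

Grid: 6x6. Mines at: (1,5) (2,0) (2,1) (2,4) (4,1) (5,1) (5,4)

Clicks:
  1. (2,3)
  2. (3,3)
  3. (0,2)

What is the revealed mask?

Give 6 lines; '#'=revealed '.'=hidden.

Answer: #####.
#####.
...#..
...#..
......
......

Derivation:
Click 1 (2,3) count=1: revealed 1 new [(2,3)] -> total=1
Click 2 (3,3) count=1: revealed 1 new [(3,3)] -> total=2
Click 3 (0,2) count=0: revealed 10 new [(0,0) (0,1) (0,2) (0,3) (0,4) (1,0) (1,1) (1,2) (1,3) (1,4)] -> total=12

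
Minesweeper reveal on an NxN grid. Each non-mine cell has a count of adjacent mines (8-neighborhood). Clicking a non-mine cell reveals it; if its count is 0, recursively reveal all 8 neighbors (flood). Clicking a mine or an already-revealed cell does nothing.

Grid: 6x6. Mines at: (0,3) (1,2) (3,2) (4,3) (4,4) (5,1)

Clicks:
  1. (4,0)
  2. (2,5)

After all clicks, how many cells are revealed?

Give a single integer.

Click 1 (4,0) count=1: revealed 1 new [(4,0)] -> total=1
Click 2 (2,5) count=0: revealed 11 new [(0,4) (0,5) (1,3) (1,4) (1,5) (2,3) (2,4) (2,5) (3,3) (3,4) (3,5)] -> total=12

Answer: 12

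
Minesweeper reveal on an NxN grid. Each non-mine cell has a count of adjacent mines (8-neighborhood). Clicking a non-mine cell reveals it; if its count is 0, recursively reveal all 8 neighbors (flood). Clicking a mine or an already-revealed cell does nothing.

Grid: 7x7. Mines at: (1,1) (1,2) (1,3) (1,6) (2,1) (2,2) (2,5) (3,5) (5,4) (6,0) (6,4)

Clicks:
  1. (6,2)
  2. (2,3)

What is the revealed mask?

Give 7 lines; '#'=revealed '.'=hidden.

Click 1 (6,2) count=0: revealed 15 new [(3,0) (3,1) (3,2) (3,3) (4,0) (4,1) (4,2) (4,3) (5,0) (5,1) (5,2) (5,3) (6,1) (6,2) (6,3)] -> total=15
Click 2 (2,3) count=3: revealed 1 new [(2,3)] -> total=16

Answer: .......
.......
...#...
####...
####...
####...
.###...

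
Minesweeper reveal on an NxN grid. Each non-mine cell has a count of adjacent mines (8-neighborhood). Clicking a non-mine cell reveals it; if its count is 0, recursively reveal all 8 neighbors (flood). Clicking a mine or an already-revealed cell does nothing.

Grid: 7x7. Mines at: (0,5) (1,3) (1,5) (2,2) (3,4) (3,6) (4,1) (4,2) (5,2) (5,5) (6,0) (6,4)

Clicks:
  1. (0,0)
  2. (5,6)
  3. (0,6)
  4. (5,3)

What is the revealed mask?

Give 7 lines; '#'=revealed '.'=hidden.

Answer: ###...#
###....
##.....
##.....
.......
...#..#
.......

Derivation:
Click 1 (0,0) count=0: revealed 10 new [(0,0) (0,1) (0,2) (1,0) (1,1) (1,2) (2,0) (2,1) (3,0) (3,1)] -> total=10
Click 2 (5,6) count=1: revealed 1 new [(5,6)] -> total=11
Click 3 (0,6) count=2: revealed 1 new [(0,6)] -> total=12
Click 4 (5,3) count=3: revealed 1 new [(5,3)] -> total=13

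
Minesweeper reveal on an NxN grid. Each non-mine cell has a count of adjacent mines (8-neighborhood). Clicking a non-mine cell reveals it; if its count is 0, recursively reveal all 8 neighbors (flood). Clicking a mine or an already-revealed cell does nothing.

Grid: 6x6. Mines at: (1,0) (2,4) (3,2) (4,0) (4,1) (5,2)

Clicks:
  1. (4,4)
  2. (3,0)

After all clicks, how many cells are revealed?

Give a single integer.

Click 1 (4,4) count=0: revealed 9 new [(3,3) (3,4) (3,5) (4,3) (4,4) (4,5) (5,3) (5,4) (5,5)] -> total=9
Click 2 (3,0) count=2: revealed 1 new [(3,0)] -> total=10

Answer: 10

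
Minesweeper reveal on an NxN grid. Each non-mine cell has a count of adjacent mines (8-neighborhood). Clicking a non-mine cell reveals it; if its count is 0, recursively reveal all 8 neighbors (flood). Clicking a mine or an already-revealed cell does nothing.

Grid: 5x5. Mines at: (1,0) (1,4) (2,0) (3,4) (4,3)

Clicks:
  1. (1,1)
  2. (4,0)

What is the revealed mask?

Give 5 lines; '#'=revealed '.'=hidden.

Answer: .....
.#...
.....
###..
###..

Derivation:
Click 1 (1,1) count=2: revealed 1 new [(1,1)] -> total=1
Click 2 (4,0) count=0: revealed 6 new [(3,0) (3,1) (3,2) (4,0) (4,1) (4,2)] -> total=7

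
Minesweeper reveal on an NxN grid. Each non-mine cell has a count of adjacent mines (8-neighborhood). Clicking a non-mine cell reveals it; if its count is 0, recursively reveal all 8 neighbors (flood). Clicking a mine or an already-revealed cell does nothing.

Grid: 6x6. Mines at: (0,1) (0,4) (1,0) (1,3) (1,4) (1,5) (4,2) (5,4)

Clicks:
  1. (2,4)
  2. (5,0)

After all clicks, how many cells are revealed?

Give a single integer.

Answer: 9

Derivation:
Click 1 (2,4) count=3: revealed 1 new [(2,4)] -> total=1
Click 2 (5,0) count=0: revealed 8 new [(2,0) (2,1) (3,0) (3,1) (4,0) (4,1) (5,0) (5,1)] -> total=9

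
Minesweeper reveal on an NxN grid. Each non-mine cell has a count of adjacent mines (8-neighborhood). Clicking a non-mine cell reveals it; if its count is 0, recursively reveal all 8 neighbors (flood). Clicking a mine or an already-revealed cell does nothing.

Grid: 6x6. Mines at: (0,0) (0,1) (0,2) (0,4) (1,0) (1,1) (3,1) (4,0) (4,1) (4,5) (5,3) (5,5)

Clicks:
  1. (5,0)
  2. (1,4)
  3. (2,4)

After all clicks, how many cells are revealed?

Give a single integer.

Click 1 (5,0) count=2: revealed 1 new [(5,0)] -> total=1
Click 2 (1,4) count=1: revealed 1 new [(1,4)] -> total=2
Click 3 (2,4) count=0: revealed 14 new [(1,2) (1,3) (1,5) (2,2) (2,3) (2,4) (2,5) (3,2) (3,3) (3,4) (3,5) (4,2) (4,3) (4,4)] -> total=16

Answer: 16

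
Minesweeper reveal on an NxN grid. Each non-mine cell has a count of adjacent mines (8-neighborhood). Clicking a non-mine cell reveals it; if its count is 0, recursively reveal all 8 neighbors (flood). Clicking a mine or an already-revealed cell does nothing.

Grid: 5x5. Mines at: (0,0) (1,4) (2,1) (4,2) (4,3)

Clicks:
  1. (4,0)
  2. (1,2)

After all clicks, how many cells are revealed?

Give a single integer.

Click 1 (4,0) count=0: revealed 4 new [(3,0) (3,1) (4,0) (4,1)] -> total=4
Click 2 (1,2) count=1: revealed 1 new [(1,2)] -> total=5

Answer: 5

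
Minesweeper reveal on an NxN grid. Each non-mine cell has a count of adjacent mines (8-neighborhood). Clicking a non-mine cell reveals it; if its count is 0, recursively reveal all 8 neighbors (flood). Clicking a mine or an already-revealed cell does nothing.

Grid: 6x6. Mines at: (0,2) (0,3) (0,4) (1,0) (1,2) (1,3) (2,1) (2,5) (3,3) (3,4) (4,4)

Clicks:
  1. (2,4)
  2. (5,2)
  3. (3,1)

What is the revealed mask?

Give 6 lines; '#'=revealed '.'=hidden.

Answer: ......
......
....#.
###...
####..
####..

Derivation:
Click 1 (2,4) count=4: revealed 1 new [(2,4)] -> total=1
Click 2 (5,2) count=0: revealed 11 new [(3,0) (3,1) (3,2) (4,0) (4,1) (4,2) (4,3) (5,0) (5,1) (5,2) (5,3)] -> total=12
Click 3 (3,1) count=1: revealed 0 new [(none)] -> total=12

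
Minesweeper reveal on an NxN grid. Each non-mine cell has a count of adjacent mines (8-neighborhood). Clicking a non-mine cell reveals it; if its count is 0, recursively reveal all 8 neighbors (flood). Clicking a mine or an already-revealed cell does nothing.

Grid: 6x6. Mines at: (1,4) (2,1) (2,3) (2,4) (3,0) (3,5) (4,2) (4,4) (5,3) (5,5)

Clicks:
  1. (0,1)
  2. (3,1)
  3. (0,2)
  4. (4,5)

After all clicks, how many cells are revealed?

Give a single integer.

Answer: 10

Derivation:
Click 1 (0,1) count=0: revealed 8 new [(0,0) (0,1) (0,2) (0,3) (1,0) (1,1) (1,2) (1,3)] -> total=8
Click 2 (3,1) count=3: revealed 1 new [(3,1)] -> total=9
Click 3 (0,2) count=0: revealed 0 new [(none)] -> total=9
Click 4 (4,5) count=3: revealed 1 new [(4,5)] -> total=10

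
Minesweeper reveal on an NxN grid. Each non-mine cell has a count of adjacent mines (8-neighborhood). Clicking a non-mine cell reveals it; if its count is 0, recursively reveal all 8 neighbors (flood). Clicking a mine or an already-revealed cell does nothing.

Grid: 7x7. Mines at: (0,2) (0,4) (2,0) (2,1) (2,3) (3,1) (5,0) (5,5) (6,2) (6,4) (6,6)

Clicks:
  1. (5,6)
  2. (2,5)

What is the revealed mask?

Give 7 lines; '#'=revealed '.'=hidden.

Click 1 (5,6) count=2: revealed 1 new [(5,6)] -> total=1
Click 2 (2,5) count=0: revealed 14 new [(0,5) (0,6) (1,4) (1,5) (1,6) (2,4) (2,5) (2,6) (3,4) (3,5) (3,6) (4,4) (4,5) (4,6)] -> total=15

Answer: .....##
....###
....###
....###
....###
......#
.......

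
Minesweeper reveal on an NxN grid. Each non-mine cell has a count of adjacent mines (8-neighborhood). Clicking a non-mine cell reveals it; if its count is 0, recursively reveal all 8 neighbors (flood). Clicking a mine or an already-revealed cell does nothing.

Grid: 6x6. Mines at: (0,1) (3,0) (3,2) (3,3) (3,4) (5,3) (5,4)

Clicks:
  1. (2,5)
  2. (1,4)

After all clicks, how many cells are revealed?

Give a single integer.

Answer: 12

Derivation:
Click 1 (2,5) count=1: revealed 1 new [(2,5)] -> total=1
Click 2 (1,4) count=0: revealed 11 new [(0,2) (0,3) (0,4) (0,5) (1,2) (1,3) (1,4) (1,5) (2,2) (2,3) (2,4)] -> total=12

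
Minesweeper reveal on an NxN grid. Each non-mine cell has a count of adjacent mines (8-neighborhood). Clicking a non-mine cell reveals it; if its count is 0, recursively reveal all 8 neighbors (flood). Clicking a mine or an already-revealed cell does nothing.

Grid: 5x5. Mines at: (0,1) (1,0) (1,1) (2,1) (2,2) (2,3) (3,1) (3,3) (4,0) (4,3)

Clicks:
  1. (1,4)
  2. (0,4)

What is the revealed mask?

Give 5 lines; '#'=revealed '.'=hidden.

Click 1 (1,4) count=1: revealed 1 new [(1,4)] -> total=1
Click 2 (0,4) count=0: revealed 5 new [(0,2) (0,3) (0,4) (1,2) (1,3)] -> total=6

Answer: ..###
..###
.....
.....
.....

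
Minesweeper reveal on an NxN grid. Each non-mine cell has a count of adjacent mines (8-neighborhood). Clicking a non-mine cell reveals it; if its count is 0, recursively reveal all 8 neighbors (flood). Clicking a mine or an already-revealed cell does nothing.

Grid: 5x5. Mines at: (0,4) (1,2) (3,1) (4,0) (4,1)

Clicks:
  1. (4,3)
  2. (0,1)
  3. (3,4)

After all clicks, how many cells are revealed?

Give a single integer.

Click 1 (4,3) count=0: revealed 11 new [(1,3) (1,4) (2,2) (2,3) (2,4) (3,2) (3,3) (3,4) (4,2) (4,3) (4,4)] -> total=11
Click 2 (0,1) count=1: revealed 1 new [(0,1)] -> total=12
Click 3 (3,4) count=0: revealed 0 new [(none)] -> total=12

Answer: 12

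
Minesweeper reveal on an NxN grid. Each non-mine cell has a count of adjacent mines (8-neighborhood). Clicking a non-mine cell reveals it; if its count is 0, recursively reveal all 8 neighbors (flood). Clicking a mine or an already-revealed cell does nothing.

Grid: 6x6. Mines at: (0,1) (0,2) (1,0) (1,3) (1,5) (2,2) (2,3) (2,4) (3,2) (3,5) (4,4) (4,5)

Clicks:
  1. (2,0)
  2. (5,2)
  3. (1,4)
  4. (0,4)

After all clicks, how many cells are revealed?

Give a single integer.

Answer: 14

Derivation:
Click 1 (2,0) count=1: revealed 1 new [(2,0)] -> total=1
Click 2 (5,2) count=0: revealed 11 new [(2,1) (3,0) (3,1) (4,0) (4,1) (4,2) (4,3) (5,0) (5,1) (5,2) (5,3)] -> total=12
Click 3 (1,4) count=4: revealed 1 new [(1,4)] -> total=13
Click 4 (0,4) count=2: revealed 1 new [(0,4)] -> total=14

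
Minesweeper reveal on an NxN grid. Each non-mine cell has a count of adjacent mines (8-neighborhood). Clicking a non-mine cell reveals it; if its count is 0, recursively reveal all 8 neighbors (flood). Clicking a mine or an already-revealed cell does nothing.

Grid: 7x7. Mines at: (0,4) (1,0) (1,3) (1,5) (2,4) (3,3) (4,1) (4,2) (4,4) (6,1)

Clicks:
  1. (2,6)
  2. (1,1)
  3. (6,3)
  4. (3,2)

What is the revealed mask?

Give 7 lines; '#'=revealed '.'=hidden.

Answer: .......
.#.....
.....##
..#..##
.....##
..#####
..#####

Derivation:
Click 1 (2,6) count=1: revealed 1 new [(2,6)] -> total=1
Click 2 (1,1) count=1: revealed 1 new [(1,1)] -> total=2
Click 3 (6,3) count=0: revealed 15 new [(2,5) (3,5) (3,6) (4,5) (4,6) (5,2) (5,3) (5,4) (5,5) (5,6) (6,2) (6,3) (6,4) (6,5) (6,6)] -> total=17
Click 4 (3,2) count=3: revealed 1 new [(3,2)] -> total=18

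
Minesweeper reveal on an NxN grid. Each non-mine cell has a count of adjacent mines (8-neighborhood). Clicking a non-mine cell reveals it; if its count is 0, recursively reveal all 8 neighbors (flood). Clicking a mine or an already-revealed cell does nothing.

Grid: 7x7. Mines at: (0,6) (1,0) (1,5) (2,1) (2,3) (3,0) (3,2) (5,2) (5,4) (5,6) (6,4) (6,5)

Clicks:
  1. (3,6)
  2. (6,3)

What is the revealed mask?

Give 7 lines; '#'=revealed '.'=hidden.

Click 1 (3,6) count=0: revealed 9 new [(2,4) (2,5) (2,6) (3,4) (3,5) (3,6) (4,4) (4,5) (4,6)] -> total=9
Click 2 (6,3) count=3: revealed 1 new [(6,3)] -> total=10

Answer: .......
.......
....###
....###
....###
.......
...#...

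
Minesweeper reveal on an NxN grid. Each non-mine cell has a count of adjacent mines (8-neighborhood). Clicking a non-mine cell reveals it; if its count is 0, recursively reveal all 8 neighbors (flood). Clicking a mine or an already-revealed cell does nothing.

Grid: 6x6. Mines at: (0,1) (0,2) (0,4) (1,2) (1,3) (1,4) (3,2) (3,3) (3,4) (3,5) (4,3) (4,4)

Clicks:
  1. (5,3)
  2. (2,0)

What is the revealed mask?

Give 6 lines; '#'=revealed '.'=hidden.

Answer: ......
##....
##....
##....
###...
####..

Derivation:
Click 1 (5,3) count=2: revealed 1 new [(5,3)] -> total=1
Click 2 (2,0) count=0: revealed 12 new [(1,0) (1,1) (2,0) (2,1) (3,0) (3,1) (4,0) (4,1) (4,2) (5,0) (5,1) (5,2)] -> total=13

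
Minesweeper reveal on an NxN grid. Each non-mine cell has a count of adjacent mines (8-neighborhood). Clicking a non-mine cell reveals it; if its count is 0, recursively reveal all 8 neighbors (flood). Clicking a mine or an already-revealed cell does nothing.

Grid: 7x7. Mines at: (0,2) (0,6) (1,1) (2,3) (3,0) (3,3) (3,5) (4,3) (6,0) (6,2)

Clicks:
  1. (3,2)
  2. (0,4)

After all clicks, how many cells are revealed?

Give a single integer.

Answer: 7

Derivation:
Click 1 (3,2) count=3: revealed 1 new [(3,2)] -> total=1
Click 2 (0,4) count=0: revealed 6 new [(0,3) (0,4) (0,5) (1,3) (1,4) (1,5)] -> total=7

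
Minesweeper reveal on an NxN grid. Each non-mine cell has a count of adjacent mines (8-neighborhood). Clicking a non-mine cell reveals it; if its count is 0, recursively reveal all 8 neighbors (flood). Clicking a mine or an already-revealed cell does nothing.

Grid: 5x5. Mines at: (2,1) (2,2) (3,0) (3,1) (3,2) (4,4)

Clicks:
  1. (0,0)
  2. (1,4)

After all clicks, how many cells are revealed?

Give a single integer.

Answer: 14

Derivation:
Click 1 (0,0) count=0: revealed 14 new [(0,0) (0,1) (0,2) (0,3) (0,4) (1,0) (1,1) (1,2) (1,3) (1,4) (2,3) (2,4) (3,3) (3,4)] -> total=14
Click 2 (1,4) count=0: revealed 0 new [(none)] -> total=14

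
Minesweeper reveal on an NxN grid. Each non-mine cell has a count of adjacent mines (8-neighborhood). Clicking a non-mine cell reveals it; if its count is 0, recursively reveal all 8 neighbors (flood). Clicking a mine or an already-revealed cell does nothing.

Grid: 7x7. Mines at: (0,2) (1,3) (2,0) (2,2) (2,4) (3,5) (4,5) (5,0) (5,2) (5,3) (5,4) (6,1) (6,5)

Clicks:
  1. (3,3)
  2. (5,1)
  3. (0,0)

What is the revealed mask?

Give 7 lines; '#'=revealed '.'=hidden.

Click 1 (3,3) count=2: revealed 1 new [(3,3)] -> total=1
Click 2 (5,1) count=3: revealed 1 new [(5,1)] -> total=2
Click 3 (0,0) count=0: revealed 4 new [(0,0) (0,1) (1,0) (1,1)] -> total=6

Answer: ##.....
##.....
.......
...#...
.......
.#.....
.......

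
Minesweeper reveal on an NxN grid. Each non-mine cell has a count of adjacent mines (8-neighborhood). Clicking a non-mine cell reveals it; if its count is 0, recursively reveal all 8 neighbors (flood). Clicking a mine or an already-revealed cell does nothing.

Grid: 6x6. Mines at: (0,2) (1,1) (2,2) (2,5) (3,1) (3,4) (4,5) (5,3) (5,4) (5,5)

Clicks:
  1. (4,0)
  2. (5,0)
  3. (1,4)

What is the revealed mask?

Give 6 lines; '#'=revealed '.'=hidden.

Answer: ......
....#.
......
......
###...
###...

Derivation:
Click 1 (4,0) count=1: revealed 1 new [(4,0)] -> total=1
Click 2 (5,0) count=0: revealed 5 new [(4,1) (4,2) (5,0) (5,1) (5,2)] -> total=6
Click 3 (1,4) count=1: revealed 1 new [(1,4)] -> total=7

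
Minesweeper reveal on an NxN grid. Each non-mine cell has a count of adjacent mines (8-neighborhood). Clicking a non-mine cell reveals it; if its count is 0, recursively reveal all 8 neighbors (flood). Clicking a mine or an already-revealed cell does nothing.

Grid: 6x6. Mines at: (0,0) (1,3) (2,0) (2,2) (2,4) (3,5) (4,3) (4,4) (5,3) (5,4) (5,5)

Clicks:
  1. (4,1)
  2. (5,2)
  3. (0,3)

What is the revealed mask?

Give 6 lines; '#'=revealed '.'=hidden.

Click 1 (4,1) count=0: revealed 9 new [(3,0) (3,1) (3,2) (4,0) (4,1) (4,2) (5,0) (5,1) (5,2)] -> total=9
Click 2 (5,2) count=2: revealed 0 new [(none)] -> total=9
Click 3 (0,3) count=1: revealed 1 new [(0,3)] -> total=10

Answer: ...#..
......
......
###...
###...
###...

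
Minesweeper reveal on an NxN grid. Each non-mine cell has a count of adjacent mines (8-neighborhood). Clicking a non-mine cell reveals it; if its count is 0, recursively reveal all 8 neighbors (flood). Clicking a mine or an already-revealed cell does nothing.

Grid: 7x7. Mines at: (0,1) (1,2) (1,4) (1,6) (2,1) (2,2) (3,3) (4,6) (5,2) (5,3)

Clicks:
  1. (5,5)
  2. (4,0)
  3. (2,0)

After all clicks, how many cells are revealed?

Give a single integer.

Answer: 10

Derivation:
Click 1 (5,5) count=1: revealed 1 new [(5,5)] -> total=1
Click 2 (4,0) count=0: revealed 8 new [(3,0) (3,1) (4,0) (4,1) (5,0) (5,1) (6,0) (6,1)] -> total=9
Click 3 (2,0) count=1: revealed 1 new [(2,0)] -> total=10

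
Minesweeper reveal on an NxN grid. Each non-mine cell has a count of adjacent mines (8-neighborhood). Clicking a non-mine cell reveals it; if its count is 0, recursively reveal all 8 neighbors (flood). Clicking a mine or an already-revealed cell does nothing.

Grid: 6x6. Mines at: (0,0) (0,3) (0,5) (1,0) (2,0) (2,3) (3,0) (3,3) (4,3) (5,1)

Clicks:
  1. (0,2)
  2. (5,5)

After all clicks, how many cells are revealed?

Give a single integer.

Click 1 (0,2) count=1: revealed 1 new [(0,2)] -> total=1
Click 2 (5,5) count=0: revealed 10 new [(1,4) (1,5) (2,4) (2,5) (3,4) (3,5) (4,4) (4,5) (5,4) (5,5)] -> total=11

Answer: 11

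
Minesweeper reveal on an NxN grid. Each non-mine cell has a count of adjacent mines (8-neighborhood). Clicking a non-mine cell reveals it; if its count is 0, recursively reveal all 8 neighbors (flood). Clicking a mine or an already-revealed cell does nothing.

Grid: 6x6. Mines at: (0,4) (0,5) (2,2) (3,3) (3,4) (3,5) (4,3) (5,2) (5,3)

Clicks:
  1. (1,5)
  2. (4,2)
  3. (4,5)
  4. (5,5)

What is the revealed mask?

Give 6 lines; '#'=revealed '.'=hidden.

Answer: ......
.....#
......
......
..#.##
....##

Derivation:
Click 1 (1,5) count=2: revealed 1 new [(1,5)] -> total=1
Click 2 (4,2) count=4: revealed 1 new [(4,2)] -> total=2
Click 3 (4,5) count=2: revealed 1 new [(4,5)] -> total=3
Click 4 (5,5) count=0: revealed 3 new [(4,4) (5,4) (5,5)] -> total=6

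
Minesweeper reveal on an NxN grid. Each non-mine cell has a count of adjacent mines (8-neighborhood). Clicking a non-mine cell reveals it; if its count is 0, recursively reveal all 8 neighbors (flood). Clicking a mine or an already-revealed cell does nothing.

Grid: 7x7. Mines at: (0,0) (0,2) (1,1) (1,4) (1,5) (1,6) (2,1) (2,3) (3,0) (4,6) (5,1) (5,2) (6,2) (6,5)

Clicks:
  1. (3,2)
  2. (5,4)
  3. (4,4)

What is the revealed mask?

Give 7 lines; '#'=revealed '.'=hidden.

Answer: .......
.......
.......
..####.
...###.
...###.
.......

Derivation:
Click 1 (3,2) count=2: revealed 1 new [(3,2)] -> total=1
Click 2 (5,4) count=1: revealed 1 new [(5,4)] -> total=2
Click 3 (4,4) count=0: revealed 8 new [(3,3) (3,4) (3,5) (4,3) (4,4) (4,5) (5,3) (5,5)] -> total=10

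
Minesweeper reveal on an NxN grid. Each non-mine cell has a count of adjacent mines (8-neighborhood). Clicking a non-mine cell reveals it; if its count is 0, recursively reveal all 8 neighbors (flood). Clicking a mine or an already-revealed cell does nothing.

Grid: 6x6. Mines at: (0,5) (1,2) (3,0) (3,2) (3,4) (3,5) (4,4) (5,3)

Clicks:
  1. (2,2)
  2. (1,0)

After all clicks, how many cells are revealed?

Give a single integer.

Answer: 7

Derivation:
Click 1 (2,2) count=2: revealed 1 new [(2,2)] -> total=1
Click 2 (1,0) count=0: revealed 6 new [(0,0) (0,1) (1,0) (1,1) (2,0) (2,1)] -> total=7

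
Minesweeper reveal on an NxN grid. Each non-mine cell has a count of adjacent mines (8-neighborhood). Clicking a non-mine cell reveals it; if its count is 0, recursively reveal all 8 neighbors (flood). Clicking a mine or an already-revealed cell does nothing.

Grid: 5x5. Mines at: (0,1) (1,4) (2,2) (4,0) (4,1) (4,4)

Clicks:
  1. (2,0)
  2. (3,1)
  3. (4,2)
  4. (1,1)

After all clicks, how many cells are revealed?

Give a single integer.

Click 1 (2,0) count=0: revealed 6 new [(1,0) (1,1) (2,0) (2,1) (3,0) (3,1)] -> total=6
Click 2 (3,1) count=3: revealed 0 new [(none)] -> total=6
Click 3 (4,2) count=1: revealed 1 new [(4,2)] -> total=7
Click 4 (1,1) count=2: revealed 0 new [(none)] -> total=7

Answer: 7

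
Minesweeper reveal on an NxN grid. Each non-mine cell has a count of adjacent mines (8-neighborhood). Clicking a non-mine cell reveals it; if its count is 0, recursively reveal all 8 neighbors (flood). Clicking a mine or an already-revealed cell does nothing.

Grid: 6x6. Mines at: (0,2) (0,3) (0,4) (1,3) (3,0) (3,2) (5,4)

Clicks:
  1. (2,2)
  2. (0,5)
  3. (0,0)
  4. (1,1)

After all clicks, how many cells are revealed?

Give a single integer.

Answer: 8

Derivation:
Click 1 (2,2) count=2: revealed 1 new [(2,2)] -> total=1
Click 2 (0,5) count=1: revealed 1 new [(0,5)] -> total=2
Click 3 (0,0) count=0: revealed 6 new [(0,0) (0,1) (1,0) (1,1) (2,0) (2,1)] -> total=8
Click 4 (1,1) count=1: revealed 0 new [(none)] -> total=8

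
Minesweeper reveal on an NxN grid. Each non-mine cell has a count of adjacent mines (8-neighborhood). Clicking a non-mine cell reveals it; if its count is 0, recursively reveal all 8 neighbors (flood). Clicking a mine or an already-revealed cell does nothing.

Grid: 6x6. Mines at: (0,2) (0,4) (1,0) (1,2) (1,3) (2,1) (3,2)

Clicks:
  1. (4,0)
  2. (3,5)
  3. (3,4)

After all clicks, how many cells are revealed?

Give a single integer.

Answer: 22

Derivation:
Click 1 (4,0) count=0: revealed 22 new [(1,4) (1,5) (2,3) (2,4) (2,5) (3,0) (3,1) (3,3) (3,4) (3,5) (4,0) (4,1) (4,2) (4,3) (4,4) (4,5) (5,0) (5,1) (5,2) (5,3) (5,4) (5,5)] -> total=22
Click 2 (3,5) count=0: revealed 0 new [(none)] -> total=22
Click 3 (3,4) count=0: revealed 0 new [(none)] -> total=22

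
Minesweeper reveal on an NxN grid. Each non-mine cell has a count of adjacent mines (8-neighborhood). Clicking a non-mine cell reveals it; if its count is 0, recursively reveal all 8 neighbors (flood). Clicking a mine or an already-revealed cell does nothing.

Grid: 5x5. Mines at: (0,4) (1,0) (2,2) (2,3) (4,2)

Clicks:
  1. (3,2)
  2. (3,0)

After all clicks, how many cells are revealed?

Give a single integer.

Answer: 7

Derivation:
Click 1 (3,2) count=3: revealed 1 new [(3,2)] -> total=1
Click 2 (3,0) count=0: revealed 6 new [(2,0) (2,1) (3,0) (3,1) (4,0) (4,1)] -> total=7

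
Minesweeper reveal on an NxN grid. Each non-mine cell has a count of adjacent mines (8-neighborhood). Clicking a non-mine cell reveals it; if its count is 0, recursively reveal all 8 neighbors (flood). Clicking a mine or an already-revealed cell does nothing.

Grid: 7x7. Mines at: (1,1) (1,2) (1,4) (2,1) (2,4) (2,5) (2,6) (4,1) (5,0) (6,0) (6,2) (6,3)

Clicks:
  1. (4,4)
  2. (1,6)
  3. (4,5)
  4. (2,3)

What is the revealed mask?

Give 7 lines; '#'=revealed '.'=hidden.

Answer: .......
......#
...#...
..#####
..#####
..#####
....###

Derivation:
Click 1 (4,4) count=0: revealed 18 new [(3,2) (3,3) (3,4) (3,5) (3,6) (4,2) (4,3) (4,4) (4,5) (4,6) (5,2) (5,3) (5,4) (5,5) (5,6) (6,4) (6,5) (6,6)] -> total=18
Click 2 (1,6) count=2: revealed 1 new [(1,6)] -> total=19
Click 3 (4,5) count=0: revealed 0 new [(none)] -> total=19
Click 4 (2,3) count=3: revealed 1 new [(2,3)] -> total=20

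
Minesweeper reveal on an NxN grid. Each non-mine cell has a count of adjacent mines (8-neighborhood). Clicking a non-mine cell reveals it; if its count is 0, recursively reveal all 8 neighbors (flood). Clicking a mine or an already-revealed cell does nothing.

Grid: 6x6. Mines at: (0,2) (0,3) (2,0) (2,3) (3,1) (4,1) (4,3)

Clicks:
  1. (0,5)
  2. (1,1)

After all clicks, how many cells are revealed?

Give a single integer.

Answer: 13

Derivation:
Click 1 (0,5) count=0: revealed 12 new [(0,4) (0,5) (1,4) (1,5) (2,4) (2,5) (3,4) (3,5) (4,4) (4,5) (5,4) (5,5)] -> total=12
Click 2 (1,1) count=2: revealed 1 new [(1,1)] -> total=13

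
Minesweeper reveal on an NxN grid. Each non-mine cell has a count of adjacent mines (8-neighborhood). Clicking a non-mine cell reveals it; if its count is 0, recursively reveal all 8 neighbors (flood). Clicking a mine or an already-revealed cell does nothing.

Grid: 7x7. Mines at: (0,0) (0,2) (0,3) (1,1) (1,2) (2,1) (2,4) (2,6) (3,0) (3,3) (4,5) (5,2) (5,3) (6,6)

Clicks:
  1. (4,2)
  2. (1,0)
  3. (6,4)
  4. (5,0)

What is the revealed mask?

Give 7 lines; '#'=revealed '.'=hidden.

Answer: .......
#......
.......
.......
###....
##.....
##..#..

Derivation:
Click 1 (4,2) count=3: revealed 1 new [(4,2)] -> total=1
Click 2 (1,0) count=3: revealed 1 new [(1,0)] -> total=2
Click 3 (6,4) count=1: revealed 1 new [(6,4)] -> total=3
Click 4 (5,0) count=0: revealed 6 new [(4,0) (4,1) (5,0) (5,1) (6,0) (6,1)] -> total=9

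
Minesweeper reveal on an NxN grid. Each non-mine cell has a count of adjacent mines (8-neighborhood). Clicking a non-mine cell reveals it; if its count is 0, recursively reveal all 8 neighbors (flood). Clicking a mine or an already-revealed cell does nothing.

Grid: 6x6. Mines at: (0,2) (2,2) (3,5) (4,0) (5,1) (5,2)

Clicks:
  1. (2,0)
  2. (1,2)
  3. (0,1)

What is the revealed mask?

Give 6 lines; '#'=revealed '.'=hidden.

Answer: ##....
###...
##....
##....
......
......

Derivation:
Click 1 (2,0) count=0: revealed 8 new [(0,0) (0,1) (1,0) (1,1) (2,0) (2,1) (3,0) (3,1)] -> total=8
Click 2 (1,2) count=2: revealed 1 new [(1,2)] -> total=9
Click 3 (0,1) count=1: revealed 0 new [(none)] -> total=9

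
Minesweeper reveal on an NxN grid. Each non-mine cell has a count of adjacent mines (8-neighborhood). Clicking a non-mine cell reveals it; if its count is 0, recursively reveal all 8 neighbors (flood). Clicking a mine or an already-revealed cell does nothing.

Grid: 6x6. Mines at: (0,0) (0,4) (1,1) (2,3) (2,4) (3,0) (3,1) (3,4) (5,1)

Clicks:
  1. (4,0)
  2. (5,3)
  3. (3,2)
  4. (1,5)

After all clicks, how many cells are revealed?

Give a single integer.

Click 1 (4,0) count=3: revealed 1 new [(4,0)] -> total=1
Click 2 (5,3) count=0: revealed 8 new [(4,2) (4,3) (4,4) (4,5) (5,2) (5,3) (5,4) (5,5)] -> total=9
Click 3 (3,2) count=2: revealed 1 new [(3,2)] -> total=10
Click 4 (1,5) count=2: revealed 1 new [(1,5)] -> total=11

Answer: 11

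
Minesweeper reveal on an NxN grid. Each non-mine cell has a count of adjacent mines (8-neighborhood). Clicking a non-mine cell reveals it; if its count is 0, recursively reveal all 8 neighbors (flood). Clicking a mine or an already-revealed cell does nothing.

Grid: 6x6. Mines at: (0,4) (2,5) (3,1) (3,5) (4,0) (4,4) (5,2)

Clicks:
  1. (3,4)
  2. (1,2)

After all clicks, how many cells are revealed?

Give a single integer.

Answer: 17

Derivation:
Click 1 (3,4) count=3: revealed 1 new [(3,4)] -> total=1
Click 2 (1,2) count=0: revealed 16 new [(0,0) (0,1) (0,2) (0,3) (1,0) (1,1) (1,2) (1,3) (1,4) (2,0) (2,1) (2,2) (2,3) (2,4) (3,2) (3,3)] -> total=17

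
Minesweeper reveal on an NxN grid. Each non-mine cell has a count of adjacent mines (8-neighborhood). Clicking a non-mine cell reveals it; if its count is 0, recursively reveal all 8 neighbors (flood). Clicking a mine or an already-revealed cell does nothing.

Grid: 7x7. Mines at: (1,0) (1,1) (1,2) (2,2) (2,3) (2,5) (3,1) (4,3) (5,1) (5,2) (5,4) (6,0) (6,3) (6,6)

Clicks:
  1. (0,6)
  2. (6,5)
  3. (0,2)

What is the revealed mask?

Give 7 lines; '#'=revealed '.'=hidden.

Answer: ..#####
...####
.......
.......
.......
.......
.....#.

Derivation:
Click 1 (0,6) count=0: revealed 8 new [(0,3) (0,4) (0,5) (0,6) (1,3) (1,4) (1,5) (1,6)] -> total=8
Click 2 (6,5) count=2: revealed 1 new [(6,5)] -> total=9
Click 3 (0,2) count=2: revealed 1 new [(0,2)] -> total=10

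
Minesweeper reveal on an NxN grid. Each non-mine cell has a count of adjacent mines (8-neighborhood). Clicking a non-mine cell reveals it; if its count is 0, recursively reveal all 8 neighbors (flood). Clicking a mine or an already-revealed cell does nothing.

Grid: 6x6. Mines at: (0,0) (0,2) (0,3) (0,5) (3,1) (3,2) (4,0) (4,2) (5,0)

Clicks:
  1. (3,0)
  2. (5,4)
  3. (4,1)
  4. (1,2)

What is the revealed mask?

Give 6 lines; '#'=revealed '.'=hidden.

Answer: ......
..####
...###
#..###
.#.###
...###

Derivation:
Click 1 (3,0) count=2: revealed 1 new [(3,0)] -> total=1
Click 2 (5,4) count=0: revealed 15 new [(1,3) (1,4) (1,5) (2,3) (2,4) (2,5) (3,3) (3,4) (3,5) (4,3) (4,4) (4,5) (5,3) (5,4) (5,5)] -> total=16
Click 3 (4,1) count=5: revealed 1 new [(4,1)] -> total=17
Click 4 (1,2) count=2: revealed 1 new [(1,2)] -> total=18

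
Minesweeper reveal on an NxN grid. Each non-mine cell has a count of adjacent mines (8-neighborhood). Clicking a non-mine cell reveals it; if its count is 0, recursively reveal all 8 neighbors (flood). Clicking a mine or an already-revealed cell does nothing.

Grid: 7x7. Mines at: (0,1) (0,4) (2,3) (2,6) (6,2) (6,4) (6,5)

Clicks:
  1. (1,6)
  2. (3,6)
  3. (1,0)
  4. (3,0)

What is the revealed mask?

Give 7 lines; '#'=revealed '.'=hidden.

Answer: .......
###...#
###....
#######
#######
#######
##.....

Derivation:
Click 1 (1,6) count=1: revealed 1 new [(1,6)] -> total=1
Click 2 (3,6) count=1: revealed 1 new [(3,6)] -> total=2
Click 3 (1,0) count=1: revealed 1 new [(1,0)] -> total=3
Click 4 (3,0) count=0: revealed 27 new [(1,1) (1,2) (2,0) (2,1) (2,2) (3,0) (3,1) (3,2) (3,3) (3,4) (3,5) (4,0) (4,1) (4,2) (4,3) (4,4) (4,5) (4,6) (5,0) (5,1) (5,2) (5,3) (5,4) (5,5) (5,6) (6,0) (6,1)] -> total=30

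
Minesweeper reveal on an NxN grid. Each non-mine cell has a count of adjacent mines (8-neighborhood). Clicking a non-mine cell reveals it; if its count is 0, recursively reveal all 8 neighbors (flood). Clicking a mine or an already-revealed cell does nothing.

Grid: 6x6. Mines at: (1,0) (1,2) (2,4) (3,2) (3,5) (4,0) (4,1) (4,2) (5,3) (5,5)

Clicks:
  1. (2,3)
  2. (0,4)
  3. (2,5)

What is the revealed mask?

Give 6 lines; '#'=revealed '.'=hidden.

Answer: ...###
...###
...#.#
......
......
......

Derivation:
Click 1 (2,3) count=3: revealed 1 new [(2,3)] -> total=1
Click 2 (0,4) count=0: revealed 6 new [(0,3) (0,4) (0,5) (1,3) (1,4) (1,5)] -> total=7
Click 3 (2,5) count=2: revealed 1 new [(2,5)] -> total=8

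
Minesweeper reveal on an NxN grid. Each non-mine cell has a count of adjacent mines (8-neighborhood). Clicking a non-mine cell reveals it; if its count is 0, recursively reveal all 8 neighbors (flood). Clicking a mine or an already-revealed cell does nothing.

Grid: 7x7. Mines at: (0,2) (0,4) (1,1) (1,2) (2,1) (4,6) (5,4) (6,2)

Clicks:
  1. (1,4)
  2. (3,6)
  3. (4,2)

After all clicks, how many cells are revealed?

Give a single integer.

Click 1 (1,4) count=1: revealed 1 new [(1,4)] -> total=1
Click 2 (3,6) count=1: revealed 1 new [(3,6)] -> total=2
Click 3 (4,2) count=0: revealed 28 new [(0,5) (0,6) (1,3) (1,5) (1,6) (2,2) (2,3) (2,4) (2,5) (2,6) (3,0) (3,1) (3,2) (3,3) (3,4) (3,5) (4,0) (4,1) (4,2) (4,3) (4,4) (4,5) (5,0) (5,1) (5,2) (5,3) (6,0) (6,1)] -> total=30

Answer: 30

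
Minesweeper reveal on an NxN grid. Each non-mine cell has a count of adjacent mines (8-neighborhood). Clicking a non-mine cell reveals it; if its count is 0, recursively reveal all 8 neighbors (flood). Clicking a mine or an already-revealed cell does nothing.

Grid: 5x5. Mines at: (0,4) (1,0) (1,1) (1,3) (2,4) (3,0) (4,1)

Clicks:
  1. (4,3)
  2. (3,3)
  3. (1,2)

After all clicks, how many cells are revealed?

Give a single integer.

Click 1 (4,3) count=0: revealed 6 new [(3,2) (3,3) (3,4) (4,2) (4,3) (4,4)] -> total=6
Click 2 (3,3) count=1: revealed 0 new [(none)] -> total=6
Click 3 (1,2) count=2: revealed 1 new [(1,2)] -> total=7

Answer: 7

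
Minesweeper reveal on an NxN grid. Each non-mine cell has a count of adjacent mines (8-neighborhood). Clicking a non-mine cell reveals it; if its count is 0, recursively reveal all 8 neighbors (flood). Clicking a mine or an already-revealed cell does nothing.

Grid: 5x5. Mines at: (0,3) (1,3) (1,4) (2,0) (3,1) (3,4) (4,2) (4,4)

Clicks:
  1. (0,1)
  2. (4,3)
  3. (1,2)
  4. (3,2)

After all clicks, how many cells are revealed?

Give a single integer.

Click 1 (0,1) count=0: revealed 6 new [(0,0) (0,1) (0,2) (1,0) (1,1) (1,2)] -> total=6
Click 2 (4,3) count=3: revealed 1 new [(4,3)] -> total=7
Click 3 (1,2) count=2: revealed 0 new [(none)] -> total=7
Click 4 (3,2) count=2: revealed 1 new [(3,2)] -> total=8

Answer: 8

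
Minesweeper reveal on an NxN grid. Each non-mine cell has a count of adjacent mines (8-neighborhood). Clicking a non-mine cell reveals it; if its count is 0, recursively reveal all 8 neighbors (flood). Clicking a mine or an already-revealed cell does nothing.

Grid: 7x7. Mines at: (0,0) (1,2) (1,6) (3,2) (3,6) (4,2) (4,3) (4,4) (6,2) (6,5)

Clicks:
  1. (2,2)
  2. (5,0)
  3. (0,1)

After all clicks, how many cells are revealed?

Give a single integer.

Click 1 (2,2) count=2: revealed 1 new [(2,2)] -> total=1
Click 2 (5,0) count=0: revealed 12 new [(1,0) (1,1) (2,0) (2,1) (3,0) (3,1) (4,0) (4,1) (5,0) (5,1) (6,0) (6,1)] -> total=13
Click 3 (0,1) count=2: revealed 1 new [(0,1)] -> total=14

Answer: 14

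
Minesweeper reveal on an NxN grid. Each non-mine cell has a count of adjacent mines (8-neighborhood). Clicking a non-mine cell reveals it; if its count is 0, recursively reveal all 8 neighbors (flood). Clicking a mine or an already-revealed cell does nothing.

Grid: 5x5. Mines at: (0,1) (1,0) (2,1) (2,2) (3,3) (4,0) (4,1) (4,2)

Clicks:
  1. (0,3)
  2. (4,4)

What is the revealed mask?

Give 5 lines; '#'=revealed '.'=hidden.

Click 1 (0,3) count=0: revealed 8 new [(0,2) (0,3) (0,4) (1,2) (1,3) (1,4) (2,3) (2,4)] -> total=8
Click 2 (4,4) count=1: revealed 1 new [(4,4)] -> total=9

Answer: ..###
..###
...##
.....
....#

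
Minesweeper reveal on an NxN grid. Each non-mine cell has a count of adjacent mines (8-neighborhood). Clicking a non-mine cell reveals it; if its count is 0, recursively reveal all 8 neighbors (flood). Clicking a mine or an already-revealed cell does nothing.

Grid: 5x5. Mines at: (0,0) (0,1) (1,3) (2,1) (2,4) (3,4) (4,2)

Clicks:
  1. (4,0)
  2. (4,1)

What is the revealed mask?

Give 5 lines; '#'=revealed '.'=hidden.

Click 1 (4,0) count=0: revealed 4 new [(3,0) (3,1) (4,0) (4,1)] -> total=4
Click 2 (4,1) count=1: revealed 0 new [(none)] -> total=4

Answer: .....
.....
.....
##...
##...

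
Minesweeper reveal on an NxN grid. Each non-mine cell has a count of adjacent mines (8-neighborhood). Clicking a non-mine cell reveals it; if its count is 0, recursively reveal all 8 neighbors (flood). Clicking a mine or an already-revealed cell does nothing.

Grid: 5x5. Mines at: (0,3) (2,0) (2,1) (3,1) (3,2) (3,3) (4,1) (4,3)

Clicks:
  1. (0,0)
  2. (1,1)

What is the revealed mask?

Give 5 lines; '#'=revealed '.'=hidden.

Answer: ###..
###..
.....
.....
.....

Derivation:
Click 1 (0,0) count=0: revealed 6 new [(0,0) (0,1) (0,2) (1,0) (1,1) (1,2)] -> total=6
Click 2 (1,1) count=2: revealed 0 new [(none)] -> total=6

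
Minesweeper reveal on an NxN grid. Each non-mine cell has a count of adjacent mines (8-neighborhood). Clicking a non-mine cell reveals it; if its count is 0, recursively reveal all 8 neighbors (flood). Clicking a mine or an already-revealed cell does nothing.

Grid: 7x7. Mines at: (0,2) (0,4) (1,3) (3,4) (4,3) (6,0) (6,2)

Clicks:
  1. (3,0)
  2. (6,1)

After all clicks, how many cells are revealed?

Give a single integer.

Click 1 (3,0) count=0: revealed 17 new [(0,0) (0,1) (1,0) (1,1) (1,2) (2,0) (2,1) (2,2) (3,0) (3,1) (3,2) (4,0) (4,1) (4,2) (5,0) (5,1) (5,2)] -> total=17
Click 2 (6,1) count=2: revealed 1 new [(6,1)] -> total=18

Answer: 18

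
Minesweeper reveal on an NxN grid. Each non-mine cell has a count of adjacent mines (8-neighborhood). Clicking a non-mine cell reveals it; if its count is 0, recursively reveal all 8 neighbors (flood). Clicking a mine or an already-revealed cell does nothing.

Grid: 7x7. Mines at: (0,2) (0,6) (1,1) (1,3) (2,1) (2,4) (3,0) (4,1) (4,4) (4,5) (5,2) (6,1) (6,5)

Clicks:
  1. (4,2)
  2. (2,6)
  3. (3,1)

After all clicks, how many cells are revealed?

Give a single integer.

Answer: 8

Derivation:
Click 1 (4,2) count=2: revealed 1 new [(4,2)] -> total=1
Click 2 (2,6) count=0: revealed 6 new [(1,5) (1,6) (2,5) (2,6) (3,5) (3,6)] -> total=7
Click 3 (3,1) count=3: revealed 1 new [(3,1)] -> total=8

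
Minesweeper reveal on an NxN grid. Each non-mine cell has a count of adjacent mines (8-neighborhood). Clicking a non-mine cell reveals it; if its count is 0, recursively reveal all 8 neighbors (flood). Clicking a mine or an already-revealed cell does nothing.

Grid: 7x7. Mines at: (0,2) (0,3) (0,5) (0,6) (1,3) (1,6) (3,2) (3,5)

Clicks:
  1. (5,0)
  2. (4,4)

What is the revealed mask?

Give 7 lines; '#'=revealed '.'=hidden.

Answer: ##.....
##.....
##.....
##.....
#######
#######
#######

Derivation:
Click 1 (5,0) count=0: revealed 29 new [(0,0) (0,1) (1,0) (1,1) (2,0) (2,1) (3,0) (3,1) (4,0) (4,1) (4,2) (4,3) (4,4) (4,5) (4,6) (5,0) (5,1) (5,2) (5,3) (5,4) (5,5) (5,6) (6,0) (6,1) (6,2) (6,3) (6,4) (6,5) (6,6)] -> total=29
Click 2 (4,4) count=1: revealed 0 new [(none)] -> total=29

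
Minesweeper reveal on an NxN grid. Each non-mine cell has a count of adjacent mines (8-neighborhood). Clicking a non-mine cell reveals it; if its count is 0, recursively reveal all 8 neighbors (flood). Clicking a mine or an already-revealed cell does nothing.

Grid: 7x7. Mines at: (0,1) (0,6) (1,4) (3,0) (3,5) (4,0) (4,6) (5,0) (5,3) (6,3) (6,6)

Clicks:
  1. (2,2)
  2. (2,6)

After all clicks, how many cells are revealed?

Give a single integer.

Click 1 (2,2) count=0: revealed 15 new [(1,1) (1,2) (1,3) (2,1) (2,2) (2,3) (2,4) (3,1) (3,2) (3,3) (3,4) (4,1) (4,2) (4,3) (4,4)] -> total=15
Click 2 (2,6) count=1: revealed 1 new [(2,6)] -> total=16

Answer: 16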